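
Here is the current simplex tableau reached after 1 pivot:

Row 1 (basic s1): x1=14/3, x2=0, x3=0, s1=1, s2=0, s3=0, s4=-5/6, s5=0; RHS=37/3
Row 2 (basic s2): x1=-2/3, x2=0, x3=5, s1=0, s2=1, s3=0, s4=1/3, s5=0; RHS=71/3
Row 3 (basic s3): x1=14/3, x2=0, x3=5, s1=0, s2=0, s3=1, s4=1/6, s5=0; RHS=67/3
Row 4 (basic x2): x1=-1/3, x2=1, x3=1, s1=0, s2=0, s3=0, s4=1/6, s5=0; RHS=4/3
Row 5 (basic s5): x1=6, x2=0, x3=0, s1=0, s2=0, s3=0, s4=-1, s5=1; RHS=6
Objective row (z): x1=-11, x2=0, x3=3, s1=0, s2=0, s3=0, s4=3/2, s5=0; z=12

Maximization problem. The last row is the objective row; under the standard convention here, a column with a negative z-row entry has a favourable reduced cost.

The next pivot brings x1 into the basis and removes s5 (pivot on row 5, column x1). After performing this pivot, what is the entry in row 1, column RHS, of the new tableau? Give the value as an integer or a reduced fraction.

Pivot element is row 5, column x1: 6.
Normalize row 5: new (row 5, RHS) = 6/6 = 1.
row 1 ← row 1 − (14/3)·(new row 5): 37/3 − (14/3)·1 = 23/3.

23/3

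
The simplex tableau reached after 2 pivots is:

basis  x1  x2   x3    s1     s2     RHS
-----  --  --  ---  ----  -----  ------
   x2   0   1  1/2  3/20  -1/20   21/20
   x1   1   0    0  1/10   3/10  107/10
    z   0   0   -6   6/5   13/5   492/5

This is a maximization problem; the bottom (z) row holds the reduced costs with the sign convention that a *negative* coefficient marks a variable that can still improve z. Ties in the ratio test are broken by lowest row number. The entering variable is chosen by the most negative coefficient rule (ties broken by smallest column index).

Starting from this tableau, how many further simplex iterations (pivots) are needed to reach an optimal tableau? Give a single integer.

1

pivot: x3 in, x2 out → z = 111
No improving column remains; optimal.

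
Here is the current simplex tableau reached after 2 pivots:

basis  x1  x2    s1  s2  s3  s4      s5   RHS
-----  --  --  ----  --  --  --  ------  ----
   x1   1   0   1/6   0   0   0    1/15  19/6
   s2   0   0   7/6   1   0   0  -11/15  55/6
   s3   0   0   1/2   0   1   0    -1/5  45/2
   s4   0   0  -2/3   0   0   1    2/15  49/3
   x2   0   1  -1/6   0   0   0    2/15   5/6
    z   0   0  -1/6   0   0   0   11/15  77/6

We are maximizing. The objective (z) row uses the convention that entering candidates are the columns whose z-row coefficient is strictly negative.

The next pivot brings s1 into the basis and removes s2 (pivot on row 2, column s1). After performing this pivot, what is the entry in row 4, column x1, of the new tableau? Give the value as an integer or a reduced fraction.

Pivot element is row 2, column s1: 7/6.
Normalize row 2: new (row 2, x1) = 0/(7/6) = 0.
row 4 ← row 4 − (-2/3)·(new row 2): 0 − (-2/3)·0 = 0.

0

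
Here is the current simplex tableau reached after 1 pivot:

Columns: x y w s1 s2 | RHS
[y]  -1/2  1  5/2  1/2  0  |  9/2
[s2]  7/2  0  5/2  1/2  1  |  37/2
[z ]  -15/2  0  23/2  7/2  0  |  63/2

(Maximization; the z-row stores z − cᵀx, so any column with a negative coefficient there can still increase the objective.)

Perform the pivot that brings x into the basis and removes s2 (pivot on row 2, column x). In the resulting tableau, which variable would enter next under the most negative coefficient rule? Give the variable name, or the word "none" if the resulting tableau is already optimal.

none

Pivot element 7/2. New z-row = old z-row − (-15/2)·(row 2/(7/2)).
Updated z-row coefficients: x: 0, y: 0, w: 118/7, s1: 32/7, s2: 15/7.
No coefficient is strictly negative; the tableau after this pivot is optimal.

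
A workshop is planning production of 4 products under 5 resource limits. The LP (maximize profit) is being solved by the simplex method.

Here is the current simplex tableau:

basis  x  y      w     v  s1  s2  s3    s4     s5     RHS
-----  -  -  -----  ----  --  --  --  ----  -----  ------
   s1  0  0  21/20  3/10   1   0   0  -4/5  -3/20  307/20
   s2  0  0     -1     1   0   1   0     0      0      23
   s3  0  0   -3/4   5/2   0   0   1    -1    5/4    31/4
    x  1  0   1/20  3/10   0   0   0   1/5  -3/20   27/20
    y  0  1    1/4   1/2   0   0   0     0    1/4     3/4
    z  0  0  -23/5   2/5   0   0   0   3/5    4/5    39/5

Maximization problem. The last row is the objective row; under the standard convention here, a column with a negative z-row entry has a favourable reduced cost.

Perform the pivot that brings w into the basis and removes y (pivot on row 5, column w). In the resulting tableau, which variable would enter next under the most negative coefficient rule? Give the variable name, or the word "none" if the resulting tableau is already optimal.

none

Pivot element 1/4. New z-row = old z-row − (-23/5)·(row 5/(1/4)).
Updated z-row coefficients: x: 0, y: 92/5, w: 0, v: 48/5, s1: 0, s2: 0, s3: 0, s4: 3/5, s5: 27/5.
No coefficient is strictly negative; the tableau after this pivot is optimal.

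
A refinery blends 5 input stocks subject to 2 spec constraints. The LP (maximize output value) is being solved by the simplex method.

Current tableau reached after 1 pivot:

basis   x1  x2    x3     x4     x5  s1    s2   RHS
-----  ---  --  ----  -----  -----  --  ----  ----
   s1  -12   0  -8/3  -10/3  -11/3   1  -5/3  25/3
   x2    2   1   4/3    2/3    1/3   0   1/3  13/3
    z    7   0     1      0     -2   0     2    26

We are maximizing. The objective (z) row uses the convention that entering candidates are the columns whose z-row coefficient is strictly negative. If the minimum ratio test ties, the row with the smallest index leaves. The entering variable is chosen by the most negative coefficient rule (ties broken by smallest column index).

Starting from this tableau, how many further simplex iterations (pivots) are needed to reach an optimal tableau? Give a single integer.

pivot: x5 in, x2 out → z = 52
No improving column remains; optimal.

1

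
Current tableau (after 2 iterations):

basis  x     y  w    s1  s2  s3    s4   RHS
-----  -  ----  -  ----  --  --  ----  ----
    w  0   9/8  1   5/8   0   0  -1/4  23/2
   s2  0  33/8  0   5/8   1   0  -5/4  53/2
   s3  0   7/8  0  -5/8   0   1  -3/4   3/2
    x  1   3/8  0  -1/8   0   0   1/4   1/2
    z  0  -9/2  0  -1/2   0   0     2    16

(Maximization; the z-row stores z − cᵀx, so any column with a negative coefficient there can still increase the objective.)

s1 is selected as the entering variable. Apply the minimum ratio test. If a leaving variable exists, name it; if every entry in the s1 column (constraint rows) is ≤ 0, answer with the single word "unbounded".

w

Ratios: row 1 (w): (23/2)/(5/8) = 92/5; row 2 (s2): (53/2)/(5/8) = 212/5; row 3 (s3): entry -5/8 ≤ 0, skip; row 4 (x): entry -1/8 ≤ 0, skip.
Minimum ratio is in the w row, so w leaves.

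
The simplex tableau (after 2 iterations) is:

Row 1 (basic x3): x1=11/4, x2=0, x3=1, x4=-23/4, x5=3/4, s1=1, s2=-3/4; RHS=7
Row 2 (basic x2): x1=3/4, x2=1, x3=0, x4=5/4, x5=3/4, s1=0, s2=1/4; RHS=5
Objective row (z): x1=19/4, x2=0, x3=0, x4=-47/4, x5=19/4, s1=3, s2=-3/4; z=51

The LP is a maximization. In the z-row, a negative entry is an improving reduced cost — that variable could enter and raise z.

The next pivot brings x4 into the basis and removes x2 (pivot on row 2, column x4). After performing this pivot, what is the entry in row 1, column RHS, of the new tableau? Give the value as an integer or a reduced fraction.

30

Pivot element is row 2, column x4: 5/4.
Normalize row 2: new (row 2, RHS) = 5/(5/4) = 4.
row 1 ← row 1 − (-23/4)·(new row 2): 7 − (-23/4)·4 = 30.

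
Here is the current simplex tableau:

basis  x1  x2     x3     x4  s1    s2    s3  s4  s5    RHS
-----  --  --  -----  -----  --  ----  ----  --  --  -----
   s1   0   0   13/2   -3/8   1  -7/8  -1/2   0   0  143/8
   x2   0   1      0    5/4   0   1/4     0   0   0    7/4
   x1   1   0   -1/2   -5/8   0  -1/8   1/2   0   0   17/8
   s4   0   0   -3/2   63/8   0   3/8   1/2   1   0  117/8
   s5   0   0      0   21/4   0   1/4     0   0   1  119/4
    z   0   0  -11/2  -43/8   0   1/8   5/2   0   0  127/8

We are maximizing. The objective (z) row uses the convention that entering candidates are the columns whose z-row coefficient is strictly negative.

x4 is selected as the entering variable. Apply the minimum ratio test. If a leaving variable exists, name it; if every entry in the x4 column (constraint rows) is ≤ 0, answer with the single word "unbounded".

x2

Ratios: row 1 (s1): entry -3/8 ≤ 0, skip; row 2 (x2): (7/4)/(5/4) = 7/5; row 3 (x1): entry -5/8 ≤ 0, skip; row 4 (s4): (117/8)/(63/8) = 13/7; row 5 (s5): (119/4)/(21/4) = 17/3.
Minimum ratio is in the x2 row, so x2 leaves.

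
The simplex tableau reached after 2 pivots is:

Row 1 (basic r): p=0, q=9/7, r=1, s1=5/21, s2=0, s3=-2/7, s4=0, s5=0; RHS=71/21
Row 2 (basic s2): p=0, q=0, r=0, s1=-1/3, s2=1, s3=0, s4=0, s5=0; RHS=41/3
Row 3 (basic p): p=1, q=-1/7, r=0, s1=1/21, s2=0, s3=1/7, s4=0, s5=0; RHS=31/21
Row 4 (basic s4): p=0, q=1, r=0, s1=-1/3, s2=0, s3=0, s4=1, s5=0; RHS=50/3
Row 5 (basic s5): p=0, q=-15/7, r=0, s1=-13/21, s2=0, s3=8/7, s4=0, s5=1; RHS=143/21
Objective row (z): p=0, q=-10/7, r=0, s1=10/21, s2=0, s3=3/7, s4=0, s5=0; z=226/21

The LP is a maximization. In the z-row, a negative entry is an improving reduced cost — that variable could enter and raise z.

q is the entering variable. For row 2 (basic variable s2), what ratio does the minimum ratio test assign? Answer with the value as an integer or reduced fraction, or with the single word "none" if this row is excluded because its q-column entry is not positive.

none

The q entry in row 2 is 0 ≤ 0, so this row gives no ratio.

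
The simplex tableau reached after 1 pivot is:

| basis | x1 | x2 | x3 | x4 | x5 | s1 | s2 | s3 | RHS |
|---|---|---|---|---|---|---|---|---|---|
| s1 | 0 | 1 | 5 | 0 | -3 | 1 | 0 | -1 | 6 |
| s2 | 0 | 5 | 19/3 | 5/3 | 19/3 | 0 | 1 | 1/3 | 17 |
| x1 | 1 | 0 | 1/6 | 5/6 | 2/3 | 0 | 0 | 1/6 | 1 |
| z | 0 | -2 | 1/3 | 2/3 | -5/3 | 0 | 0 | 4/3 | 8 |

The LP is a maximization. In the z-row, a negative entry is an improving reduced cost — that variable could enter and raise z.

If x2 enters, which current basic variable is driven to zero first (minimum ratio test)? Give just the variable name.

s2

Ratios: row 1 (s1): 6/1 = 6; row 2 (s2): 17/5 = 17/5; row 3 (x1): entry 0 ≤ 0, skip.
Minimum ratio 17/5 is in the s2 row, so s2 leaves.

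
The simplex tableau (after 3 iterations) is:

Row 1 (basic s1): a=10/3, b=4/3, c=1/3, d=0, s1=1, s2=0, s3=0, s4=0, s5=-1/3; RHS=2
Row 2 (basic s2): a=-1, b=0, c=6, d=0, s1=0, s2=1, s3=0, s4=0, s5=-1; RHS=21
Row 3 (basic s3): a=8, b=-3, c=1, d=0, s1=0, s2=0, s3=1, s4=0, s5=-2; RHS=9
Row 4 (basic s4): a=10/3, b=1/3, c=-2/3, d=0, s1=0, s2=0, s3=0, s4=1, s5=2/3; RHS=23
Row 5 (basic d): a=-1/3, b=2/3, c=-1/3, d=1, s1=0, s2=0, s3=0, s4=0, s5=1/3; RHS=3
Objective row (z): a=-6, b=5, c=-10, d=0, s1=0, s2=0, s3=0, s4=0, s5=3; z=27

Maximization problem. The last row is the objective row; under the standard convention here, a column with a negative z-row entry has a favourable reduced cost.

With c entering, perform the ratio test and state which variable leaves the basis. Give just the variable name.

Ratios: row 1 (s1): 2/(1/3) = 6; row 2 (s2): 21/6 = 7/2; row 3 (s3): 9/1 = 9; row 4 (s4): entry -2/3 ≤ 0, skip; row 5 (d): entry -1/3 ≤ 0, skip.
Minimum ratio 7/2 is in the s2 row, so s2 leaves.

s2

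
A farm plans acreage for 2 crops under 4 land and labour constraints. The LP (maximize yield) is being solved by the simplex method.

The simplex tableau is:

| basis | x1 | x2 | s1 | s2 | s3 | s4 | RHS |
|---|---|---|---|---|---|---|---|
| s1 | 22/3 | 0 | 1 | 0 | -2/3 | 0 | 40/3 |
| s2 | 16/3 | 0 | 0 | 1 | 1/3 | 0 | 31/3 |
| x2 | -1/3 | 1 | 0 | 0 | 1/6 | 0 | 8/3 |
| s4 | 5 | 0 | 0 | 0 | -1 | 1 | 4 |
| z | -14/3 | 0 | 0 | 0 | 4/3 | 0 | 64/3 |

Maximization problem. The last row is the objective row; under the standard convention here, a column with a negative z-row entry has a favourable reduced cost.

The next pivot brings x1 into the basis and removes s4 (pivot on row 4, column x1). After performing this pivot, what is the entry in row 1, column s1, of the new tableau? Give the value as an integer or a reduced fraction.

1

Pivot element is row 4, column x1: 5.
Normalize row 4: new (row 4, s1) = 0/5 = 0.
row 1 ← row 1 − (22/3)·(new row 4): 1 − (22/3)·0 = 1.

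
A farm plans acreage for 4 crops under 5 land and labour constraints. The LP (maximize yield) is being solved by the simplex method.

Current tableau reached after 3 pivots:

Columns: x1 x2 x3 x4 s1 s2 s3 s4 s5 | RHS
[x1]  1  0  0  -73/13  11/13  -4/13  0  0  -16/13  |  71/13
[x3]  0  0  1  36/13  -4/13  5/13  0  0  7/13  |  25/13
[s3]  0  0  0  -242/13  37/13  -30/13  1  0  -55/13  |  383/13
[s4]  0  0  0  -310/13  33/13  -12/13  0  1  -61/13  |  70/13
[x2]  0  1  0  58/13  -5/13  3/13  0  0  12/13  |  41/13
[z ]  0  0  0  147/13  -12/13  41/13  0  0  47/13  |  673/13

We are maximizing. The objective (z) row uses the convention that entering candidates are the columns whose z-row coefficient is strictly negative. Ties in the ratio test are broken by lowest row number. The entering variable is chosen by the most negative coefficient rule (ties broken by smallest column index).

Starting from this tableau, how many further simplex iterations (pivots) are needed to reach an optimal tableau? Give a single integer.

1

pivot: s1 in, s4 out → z = 591/11
No improving column remains; optimal.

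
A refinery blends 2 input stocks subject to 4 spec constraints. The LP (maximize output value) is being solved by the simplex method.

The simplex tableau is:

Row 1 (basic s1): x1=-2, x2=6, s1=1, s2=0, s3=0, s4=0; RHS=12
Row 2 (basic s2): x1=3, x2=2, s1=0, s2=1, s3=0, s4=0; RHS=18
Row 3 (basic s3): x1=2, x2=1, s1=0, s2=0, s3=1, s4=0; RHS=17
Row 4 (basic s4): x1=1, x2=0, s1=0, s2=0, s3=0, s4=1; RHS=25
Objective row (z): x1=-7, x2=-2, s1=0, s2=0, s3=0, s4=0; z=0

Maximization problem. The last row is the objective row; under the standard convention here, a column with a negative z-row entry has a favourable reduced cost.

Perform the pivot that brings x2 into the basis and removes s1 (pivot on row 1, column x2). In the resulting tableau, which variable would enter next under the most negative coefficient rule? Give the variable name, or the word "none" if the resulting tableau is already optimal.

Pivot element 6. New z-row = old z-row − (-2)·(row 1/6).
Updated z-row coefficients: x1: -23/3, x2: 0, s1: 1/3, s2: 0, s3: 0, s4: 0.
The most negative is -23/3 in column x1, so x1 would enter next.

x1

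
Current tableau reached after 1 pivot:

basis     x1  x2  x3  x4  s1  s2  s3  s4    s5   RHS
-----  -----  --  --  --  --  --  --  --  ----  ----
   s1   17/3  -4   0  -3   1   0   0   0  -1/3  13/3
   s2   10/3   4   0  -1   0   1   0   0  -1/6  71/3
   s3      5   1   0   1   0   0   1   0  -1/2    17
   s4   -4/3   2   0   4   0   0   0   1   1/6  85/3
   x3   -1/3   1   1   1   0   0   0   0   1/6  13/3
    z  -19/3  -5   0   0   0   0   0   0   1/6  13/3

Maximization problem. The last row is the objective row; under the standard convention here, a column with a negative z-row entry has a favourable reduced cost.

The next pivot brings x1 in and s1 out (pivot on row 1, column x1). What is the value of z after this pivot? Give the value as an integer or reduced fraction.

156/17

Minimum ratio for x1: (13/3)/(17/3) = 13/17.
z changes by −(z-row coeff of x1)·ratio = −(-19/3)·(13/17) = 247/51.
New z = 13/3 + (247/51) = 156/17.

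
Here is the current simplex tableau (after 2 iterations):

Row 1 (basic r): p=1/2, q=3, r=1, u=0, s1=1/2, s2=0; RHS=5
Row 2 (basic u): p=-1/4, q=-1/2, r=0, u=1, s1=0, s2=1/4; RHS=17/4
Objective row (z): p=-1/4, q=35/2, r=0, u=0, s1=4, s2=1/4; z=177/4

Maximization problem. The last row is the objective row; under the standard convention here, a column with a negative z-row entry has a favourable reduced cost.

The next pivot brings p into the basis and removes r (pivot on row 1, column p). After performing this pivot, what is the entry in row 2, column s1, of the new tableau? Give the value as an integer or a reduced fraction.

Pivot element is row 1, column p: 1/2.
Normalize row 1: new (row 1, s1) = (1/2)/(1/2) = 1.
row 2 ← row 2 − (-1/4)·(new row 1): 0 − (-1/4)·1 = 1/4.

1/4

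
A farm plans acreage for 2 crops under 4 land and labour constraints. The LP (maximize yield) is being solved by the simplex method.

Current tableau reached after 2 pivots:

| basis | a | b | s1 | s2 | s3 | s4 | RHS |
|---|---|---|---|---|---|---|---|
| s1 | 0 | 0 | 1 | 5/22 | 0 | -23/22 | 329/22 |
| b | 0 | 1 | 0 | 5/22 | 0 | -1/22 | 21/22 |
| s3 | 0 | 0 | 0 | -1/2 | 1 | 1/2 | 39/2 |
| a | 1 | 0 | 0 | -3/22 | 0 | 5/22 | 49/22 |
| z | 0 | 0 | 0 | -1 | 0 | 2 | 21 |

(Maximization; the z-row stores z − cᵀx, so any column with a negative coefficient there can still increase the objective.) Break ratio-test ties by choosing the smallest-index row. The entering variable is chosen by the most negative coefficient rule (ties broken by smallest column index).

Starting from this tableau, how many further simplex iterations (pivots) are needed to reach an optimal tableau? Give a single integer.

pivot: s2 in, b out → z = 126/5
No improving column remains; optimal.

1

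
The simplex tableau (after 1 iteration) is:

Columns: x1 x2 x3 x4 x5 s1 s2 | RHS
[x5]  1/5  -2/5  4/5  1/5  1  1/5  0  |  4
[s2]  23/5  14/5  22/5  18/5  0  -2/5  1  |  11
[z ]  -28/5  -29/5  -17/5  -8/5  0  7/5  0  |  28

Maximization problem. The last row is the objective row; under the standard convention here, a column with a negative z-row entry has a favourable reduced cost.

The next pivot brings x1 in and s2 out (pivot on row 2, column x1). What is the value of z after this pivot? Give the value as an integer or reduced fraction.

Minimum ratio for x1: 11/(23/5) = 55/23.
z changes by −(z-row coeff of x1)·ratio = −(-28/5)·(55/23) = 308/23.
New z = 28 + (308/23) = 952/23.

952/23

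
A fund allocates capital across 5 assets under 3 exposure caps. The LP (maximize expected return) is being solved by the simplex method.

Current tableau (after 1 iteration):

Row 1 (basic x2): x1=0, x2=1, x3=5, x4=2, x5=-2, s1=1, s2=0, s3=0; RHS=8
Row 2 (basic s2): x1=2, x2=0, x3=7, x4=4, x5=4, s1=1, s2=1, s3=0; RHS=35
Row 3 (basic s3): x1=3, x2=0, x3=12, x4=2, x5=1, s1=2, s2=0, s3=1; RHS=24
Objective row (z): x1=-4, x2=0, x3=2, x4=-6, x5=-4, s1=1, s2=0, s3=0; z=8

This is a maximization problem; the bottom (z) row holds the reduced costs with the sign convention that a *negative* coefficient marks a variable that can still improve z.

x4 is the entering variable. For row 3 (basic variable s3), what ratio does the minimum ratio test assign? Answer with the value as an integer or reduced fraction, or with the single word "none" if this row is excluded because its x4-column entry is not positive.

Ratio = RHS / (x4 entry) = 24 / 2 = 12.

12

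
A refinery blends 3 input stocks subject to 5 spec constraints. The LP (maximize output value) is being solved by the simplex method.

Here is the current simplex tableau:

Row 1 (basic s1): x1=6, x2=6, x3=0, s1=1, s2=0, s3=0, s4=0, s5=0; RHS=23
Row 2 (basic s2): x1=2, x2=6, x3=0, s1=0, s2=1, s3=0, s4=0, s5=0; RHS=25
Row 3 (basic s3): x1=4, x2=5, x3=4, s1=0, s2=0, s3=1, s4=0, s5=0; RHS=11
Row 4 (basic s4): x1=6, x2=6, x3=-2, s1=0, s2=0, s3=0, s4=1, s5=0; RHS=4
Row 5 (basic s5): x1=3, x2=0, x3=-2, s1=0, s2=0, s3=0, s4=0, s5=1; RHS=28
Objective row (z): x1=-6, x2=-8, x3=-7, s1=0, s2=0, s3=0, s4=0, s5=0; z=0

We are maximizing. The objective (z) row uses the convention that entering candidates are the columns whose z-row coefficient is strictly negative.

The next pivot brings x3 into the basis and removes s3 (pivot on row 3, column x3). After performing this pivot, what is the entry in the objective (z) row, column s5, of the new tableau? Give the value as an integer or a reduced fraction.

0

Pivot element is row 3, column x3: 4.
Normalize row 3: new (row 3, s5) = 0/4 = 0.
z-row ← z-row − (-7)·(new row 3): 0 − (-7)·0 = 0.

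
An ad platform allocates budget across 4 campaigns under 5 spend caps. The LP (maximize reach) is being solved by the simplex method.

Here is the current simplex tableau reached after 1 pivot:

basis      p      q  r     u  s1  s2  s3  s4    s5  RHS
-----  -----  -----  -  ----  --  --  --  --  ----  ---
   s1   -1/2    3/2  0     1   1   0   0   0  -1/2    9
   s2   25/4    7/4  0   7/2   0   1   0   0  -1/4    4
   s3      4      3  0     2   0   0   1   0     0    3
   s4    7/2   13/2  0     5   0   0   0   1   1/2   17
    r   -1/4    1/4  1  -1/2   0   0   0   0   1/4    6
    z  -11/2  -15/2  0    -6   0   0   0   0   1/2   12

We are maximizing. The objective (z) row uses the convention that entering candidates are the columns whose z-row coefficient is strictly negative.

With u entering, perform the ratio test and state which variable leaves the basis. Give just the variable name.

s2

Ratios: row 1 (s1): 9/1 = 9; row 2 (s2): 4/(7/2) = 8/7; row 3 (s3): 3/2 = 3/2; row 4 (s4): 17/5 = 17/5; row 5 (r): entry -1/2 ≤ 0, skip.
Minimum ratio 8/7 is in the s2 row, so s2 leaves.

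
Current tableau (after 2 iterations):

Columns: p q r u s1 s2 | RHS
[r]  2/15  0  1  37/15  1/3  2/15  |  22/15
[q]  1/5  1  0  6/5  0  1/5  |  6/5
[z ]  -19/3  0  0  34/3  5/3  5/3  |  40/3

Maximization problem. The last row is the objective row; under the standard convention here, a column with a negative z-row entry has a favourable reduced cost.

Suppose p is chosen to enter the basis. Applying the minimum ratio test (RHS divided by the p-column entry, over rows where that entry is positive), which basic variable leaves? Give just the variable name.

Ratios: row 1 (r): (22/15)/(2/15) = 11; row 2 (q): (6/5)/(1/5) = 6.
Minimum ratio 6 is in the q row, so q leaves.

q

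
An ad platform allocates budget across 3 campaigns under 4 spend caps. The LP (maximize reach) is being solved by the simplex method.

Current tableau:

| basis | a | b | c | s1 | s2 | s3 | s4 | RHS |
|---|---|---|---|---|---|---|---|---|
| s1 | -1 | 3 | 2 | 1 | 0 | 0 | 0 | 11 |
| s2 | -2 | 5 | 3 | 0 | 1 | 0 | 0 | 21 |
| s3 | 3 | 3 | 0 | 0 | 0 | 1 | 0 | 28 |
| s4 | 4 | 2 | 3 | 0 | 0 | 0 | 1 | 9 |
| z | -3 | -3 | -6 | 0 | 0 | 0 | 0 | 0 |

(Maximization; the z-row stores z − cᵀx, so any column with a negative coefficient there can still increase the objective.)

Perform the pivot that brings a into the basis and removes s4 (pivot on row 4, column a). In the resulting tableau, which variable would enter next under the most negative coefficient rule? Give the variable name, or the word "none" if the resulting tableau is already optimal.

c

Pivot element 4. New z-row = old z-row − (-3)·(row 4/4).
Updated z-row coefficients: a: 0, b: -3/2, c: -15/4, s1: 0, s2: 0, s3: 0, s4: 3/4.
The most negative is -15/4 in column c, so c would enter next.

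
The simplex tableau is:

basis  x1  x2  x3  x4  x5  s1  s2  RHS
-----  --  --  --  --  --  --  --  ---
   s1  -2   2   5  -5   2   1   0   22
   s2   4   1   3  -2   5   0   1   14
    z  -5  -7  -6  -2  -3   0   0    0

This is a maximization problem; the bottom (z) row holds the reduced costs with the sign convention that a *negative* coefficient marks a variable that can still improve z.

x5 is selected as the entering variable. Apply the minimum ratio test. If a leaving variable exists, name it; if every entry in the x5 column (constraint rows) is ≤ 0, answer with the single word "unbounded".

s2

Ratios: row 1 (s1): 22/2 = 11; row 2 (s2): 14/5 = 14/5.
Minimum ratio is in the s2 row, so s2 leaves.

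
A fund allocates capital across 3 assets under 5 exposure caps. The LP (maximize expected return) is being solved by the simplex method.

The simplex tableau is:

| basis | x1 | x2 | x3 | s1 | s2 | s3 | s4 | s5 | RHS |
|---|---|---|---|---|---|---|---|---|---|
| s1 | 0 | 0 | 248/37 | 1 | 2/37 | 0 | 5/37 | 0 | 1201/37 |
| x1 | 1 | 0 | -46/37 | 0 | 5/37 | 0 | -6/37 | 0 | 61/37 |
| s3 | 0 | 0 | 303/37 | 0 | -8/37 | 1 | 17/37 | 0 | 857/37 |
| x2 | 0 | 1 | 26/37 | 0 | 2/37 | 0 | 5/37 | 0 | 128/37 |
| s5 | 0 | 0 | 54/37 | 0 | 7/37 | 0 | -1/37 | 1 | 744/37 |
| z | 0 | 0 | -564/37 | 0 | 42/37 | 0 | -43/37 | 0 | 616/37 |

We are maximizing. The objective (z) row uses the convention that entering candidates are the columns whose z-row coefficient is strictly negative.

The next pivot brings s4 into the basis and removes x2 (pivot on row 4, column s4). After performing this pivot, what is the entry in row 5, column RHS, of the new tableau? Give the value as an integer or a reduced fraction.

104/5

Pivot element is row 4, column s4: 5/37.
Normalize row 4: new (row 4, RHS) = (128/37)/(5/37) = 128/5.
row 5 ← row 5 − (-1/37)·(new row 4): 744/37 − (-1/37)·(128/5) = 104/5.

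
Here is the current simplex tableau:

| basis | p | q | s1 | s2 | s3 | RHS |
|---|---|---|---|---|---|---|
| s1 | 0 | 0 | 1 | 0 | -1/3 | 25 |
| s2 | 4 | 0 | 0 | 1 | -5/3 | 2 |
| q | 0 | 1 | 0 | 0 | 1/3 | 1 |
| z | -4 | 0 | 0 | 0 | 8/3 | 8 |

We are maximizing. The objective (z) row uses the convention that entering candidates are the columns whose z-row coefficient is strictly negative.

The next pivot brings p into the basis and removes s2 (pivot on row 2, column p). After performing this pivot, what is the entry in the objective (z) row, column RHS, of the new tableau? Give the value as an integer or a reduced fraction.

Pivot element is row 2, column p: 4.
Normalize row 2: new (row 2, RHS) = 2/4 = 1/2.
z-row ← z-row − (-4)·(new row 2): 8 − (-4)·(1/2) = 10.

10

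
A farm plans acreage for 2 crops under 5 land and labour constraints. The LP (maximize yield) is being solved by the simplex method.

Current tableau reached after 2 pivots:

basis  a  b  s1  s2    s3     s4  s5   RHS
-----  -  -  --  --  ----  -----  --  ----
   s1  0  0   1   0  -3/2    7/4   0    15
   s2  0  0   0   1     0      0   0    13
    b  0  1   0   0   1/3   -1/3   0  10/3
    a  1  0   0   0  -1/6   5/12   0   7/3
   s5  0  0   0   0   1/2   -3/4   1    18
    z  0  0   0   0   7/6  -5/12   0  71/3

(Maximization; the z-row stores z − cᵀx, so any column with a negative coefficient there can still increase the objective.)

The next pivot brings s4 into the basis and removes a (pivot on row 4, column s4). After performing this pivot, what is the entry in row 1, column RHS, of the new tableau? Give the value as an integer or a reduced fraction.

Pivot element is row 4, column s4: 5/12.
Normalize row 4: new (row 4, RHS) = (7/3)/(5/12) = 28/5.
row 1 ← row 1 − (7/4)·(new row 4): 15 − (7/4)·(28/5) = 26/5.

26/5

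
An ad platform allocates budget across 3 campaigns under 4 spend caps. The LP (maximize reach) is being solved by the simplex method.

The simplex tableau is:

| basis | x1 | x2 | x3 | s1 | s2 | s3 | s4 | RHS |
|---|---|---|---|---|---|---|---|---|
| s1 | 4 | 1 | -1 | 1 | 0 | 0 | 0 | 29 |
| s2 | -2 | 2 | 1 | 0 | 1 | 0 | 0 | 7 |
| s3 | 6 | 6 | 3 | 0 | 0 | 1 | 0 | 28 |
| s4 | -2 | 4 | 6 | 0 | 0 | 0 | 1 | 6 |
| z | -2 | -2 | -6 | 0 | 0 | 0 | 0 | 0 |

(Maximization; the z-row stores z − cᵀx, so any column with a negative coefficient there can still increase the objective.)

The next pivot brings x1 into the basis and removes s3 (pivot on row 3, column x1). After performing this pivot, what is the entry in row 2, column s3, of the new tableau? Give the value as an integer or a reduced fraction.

Pivot element is row 3, column x1: 6.
Normalize row 3: new (row 3, s3) = 1/6 = 1/6.
row 2 ← row 2 − (-2)·(new row 3): 0 − (-2)·(1/6) = 1/3.

1/3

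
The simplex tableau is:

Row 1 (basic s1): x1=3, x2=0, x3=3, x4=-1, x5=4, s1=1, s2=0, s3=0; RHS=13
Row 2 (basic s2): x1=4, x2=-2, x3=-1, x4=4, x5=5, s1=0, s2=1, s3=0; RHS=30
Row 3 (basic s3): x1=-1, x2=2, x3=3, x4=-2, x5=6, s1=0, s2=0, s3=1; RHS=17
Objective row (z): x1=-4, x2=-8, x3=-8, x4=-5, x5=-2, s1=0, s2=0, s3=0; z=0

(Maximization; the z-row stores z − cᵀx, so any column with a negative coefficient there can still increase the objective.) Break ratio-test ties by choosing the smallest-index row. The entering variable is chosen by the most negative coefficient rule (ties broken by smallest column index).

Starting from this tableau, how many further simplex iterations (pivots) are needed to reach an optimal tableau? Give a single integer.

pivot: x2 in, s3 out → z = 68
pivot: x4 in, s2 out → z = 747/2
No improving column remains; optimal.

2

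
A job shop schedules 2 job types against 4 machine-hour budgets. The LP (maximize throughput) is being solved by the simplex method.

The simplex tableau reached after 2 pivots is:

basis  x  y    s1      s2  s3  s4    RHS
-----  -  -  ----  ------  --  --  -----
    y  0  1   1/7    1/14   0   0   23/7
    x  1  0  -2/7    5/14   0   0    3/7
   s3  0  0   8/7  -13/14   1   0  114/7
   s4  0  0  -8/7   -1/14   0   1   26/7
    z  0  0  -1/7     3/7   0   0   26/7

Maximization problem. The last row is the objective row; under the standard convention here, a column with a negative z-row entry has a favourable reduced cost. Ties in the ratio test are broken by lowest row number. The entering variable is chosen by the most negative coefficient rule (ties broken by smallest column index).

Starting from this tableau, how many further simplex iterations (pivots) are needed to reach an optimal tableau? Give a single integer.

pivot: s1 in, s3 out → z = 23/4
No improving column remains; optimal.

1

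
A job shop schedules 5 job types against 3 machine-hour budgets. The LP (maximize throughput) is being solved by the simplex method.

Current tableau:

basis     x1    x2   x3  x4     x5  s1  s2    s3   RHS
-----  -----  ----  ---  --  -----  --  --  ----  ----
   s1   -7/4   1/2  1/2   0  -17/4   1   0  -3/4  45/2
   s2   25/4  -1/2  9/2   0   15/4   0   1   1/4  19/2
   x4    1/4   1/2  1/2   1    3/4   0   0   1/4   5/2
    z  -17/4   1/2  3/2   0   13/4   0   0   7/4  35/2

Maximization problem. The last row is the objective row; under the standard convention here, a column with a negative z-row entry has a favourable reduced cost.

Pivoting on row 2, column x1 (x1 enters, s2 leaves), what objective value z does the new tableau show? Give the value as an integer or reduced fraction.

Minimum ratio for x1: (19/2)/(25/4) = 38/25.
z changes by −(z-row coeff of x1)·ratio = −(-17/4)·(38/25) = 323/50.
New z = 35/2 + (323/50) = 599/25.

599/25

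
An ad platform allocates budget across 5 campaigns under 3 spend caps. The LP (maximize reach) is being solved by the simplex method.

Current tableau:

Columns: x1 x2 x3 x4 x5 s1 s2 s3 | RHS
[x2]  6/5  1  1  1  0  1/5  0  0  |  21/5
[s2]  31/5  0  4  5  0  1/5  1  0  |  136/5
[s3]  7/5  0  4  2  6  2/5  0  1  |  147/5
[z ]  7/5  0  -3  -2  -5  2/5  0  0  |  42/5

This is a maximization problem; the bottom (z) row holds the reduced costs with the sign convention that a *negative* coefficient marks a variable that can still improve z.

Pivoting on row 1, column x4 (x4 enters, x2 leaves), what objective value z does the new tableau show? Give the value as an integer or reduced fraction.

Minimum ratio for x4: (21/5)/1 = 21/5.
z changes by −(z-row coeff of x4)·ratio = −(-2)·(21/5) = 42/5.
New z = 42/5 + (42/5) = 84/5.

84/5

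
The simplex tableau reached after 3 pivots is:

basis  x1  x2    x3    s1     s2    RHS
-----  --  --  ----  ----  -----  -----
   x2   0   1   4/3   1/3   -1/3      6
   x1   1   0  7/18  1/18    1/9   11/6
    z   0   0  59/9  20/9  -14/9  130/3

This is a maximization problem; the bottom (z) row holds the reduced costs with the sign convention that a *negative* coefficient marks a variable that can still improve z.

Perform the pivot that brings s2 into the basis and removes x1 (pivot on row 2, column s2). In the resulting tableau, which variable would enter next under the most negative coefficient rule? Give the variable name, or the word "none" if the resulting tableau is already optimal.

Pivot element 1/9. New z-row = old z-row − (-14/9)·(row 2/(1/9)).
Updated z-row coefficients: x1: 14, x2: 0, x3: 12, s1: 3, s2: 0.
No coefficient is strictly negative; the tableau after this pivot is optimal.

none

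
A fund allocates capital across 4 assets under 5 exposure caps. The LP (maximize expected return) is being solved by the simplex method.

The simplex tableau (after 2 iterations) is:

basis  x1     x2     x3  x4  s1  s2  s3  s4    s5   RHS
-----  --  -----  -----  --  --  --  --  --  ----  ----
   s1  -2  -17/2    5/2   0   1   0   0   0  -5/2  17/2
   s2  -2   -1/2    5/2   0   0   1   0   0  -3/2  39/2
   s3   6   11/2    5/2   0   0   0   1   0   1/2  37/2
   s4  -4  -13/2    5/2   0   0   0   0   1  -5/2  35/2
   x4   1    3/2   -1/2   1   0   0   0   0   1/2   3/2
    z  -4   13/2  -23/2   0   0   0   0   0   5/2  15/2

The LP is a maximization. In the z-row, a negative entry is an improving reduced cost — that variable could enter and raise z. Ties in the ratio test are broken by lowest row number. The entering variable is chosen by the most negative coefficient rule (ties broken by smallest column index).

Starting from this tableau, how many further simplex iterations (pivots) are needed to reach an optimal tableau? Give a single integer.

pivot: x3 in, s1 out → z = 233/5
pivot: x2 in, s3 out → z = 2446/35
pivot: s5 in, x2 out → z = 383/5
No improving column remains; optimal.

3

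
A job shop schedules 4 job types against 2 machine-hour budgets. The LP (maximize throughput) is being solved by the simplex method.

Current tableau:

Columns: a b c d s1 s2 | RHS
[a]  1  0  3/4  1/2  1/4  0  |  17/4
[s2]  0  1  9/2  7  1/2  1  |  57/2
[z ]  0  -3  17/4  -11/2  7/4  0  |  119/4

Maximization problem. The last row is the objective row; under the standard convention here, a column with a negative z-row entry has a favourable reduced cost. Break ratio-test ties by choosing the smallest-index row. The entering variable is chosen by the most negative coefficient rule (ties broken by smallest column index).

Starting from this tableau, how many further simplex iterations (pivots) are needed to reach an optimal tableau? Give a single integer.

2

pivot: d in, s2 out → z = 365/7
pivot: b in, d out → z = 461/4
No improving column remains; optimal.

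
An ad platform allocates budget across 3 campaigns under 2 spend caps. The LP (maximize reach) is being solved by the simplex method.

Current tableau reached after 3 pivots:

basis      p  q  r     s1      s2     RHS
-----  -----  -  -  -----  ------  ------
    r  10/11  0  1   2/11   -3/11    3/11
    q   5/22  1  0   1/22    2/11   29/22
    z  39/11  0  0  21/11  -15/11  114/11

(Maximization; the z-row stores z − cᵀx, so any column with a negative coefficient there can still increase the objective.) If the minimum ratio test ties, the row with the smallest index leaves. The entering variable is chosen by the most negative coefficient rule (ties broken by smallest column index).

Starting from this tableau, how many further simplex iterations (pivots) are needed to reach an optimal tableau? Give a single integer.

1

pivot: s2 in, q out → z = 81/4
No improving column remains; optimal.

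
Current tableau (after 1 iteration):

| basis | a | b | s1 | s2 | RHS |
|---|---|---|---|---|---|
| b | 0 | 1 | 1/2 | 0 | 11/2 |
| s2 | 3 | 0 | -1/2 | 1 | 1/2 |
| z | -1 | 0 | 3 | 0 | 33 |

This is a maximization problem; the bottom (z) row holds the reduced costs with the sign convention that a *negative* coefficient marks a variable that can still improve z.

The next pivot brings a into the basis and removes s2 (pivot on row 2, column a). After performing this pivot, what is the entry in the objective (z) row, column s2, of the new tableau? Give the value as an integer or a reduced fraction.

1/3

Pivot element is row 2, column a: 3.
Normalize row 2: new (row 2, s2) = 1/3 = 1/3.
z-row ← z-row − (-1)·(new row 2): 0 − (-1)·(1/3) = 1/3.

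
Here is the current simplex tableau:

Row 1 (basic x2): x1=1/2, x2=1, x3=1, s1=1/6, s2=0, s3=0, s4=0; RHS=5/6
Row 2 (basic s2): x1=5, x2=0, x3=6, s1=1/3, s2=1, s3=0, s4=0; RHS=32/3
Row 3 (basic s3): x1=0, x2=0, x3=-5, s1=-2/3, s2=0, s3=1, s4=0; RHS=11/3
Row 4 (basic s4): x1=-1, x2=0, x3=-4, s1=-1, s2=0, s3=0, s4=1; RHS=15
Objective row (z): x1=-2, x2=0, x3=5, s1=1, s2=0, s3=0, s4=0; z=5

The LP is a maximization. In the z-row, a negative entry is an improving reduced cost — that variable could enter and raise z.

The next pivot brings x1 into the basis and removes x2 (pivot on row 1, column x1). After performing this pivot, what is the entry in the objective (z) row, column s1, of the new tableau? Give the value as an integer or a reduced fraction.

Pivot element is row 1, column x1: 1/2.
Normalize row 1: new (row 1, s1) = (1/6)/(1/2) = 1/3.
z-row ← z-row − (-2)·(new row 1): 1 − (-2)·(1/3) = 5/3.

5/3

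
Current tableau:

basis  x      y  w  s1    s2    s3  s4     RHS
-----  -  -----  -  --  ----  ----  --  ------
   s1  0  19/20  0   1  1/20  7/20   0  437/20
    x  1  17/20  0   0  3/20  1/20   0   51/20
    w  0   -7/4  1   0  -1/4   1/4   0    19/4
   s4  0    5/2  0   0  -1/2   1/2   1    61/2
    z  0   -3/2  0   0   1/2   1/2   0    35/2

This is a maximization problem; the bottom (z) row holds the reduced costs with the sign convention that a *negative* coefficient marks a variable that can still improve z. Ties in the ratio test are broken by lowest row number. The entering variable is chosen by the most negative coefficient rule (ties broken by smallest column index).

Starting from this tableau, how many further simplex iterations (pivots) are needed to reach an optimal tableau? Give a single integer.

pivot: y in, x out → z = 22
No improving column remains; optimal.

1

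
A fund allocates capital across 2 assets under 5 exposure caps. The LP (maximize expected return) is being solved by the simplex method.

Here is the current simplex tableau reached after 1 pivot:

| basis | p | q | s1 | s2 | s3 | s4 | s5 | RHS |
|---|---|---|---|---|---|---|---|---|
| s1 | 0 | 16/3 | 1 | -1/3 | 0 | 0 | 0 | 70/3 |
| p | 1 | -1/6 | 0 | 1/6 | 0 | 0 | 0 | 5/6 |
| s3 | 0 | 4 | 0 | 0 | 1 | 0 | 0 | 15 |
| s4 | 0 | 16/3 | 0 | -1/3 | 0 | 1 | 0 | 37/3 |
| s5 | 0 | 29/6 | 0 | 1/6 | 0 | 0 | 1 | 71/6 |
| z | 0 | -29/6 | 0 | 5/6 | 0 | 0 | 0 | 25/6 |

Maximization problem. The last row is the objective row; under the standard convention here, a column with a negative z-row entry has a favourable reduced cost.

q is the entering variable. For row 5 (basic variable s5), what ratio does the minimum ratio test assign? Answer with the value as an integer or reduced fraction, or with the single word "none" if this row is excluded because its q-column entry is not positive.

71/29

Ratio = RHS / (q entry) = (71/6) / (29/6) = 71/29.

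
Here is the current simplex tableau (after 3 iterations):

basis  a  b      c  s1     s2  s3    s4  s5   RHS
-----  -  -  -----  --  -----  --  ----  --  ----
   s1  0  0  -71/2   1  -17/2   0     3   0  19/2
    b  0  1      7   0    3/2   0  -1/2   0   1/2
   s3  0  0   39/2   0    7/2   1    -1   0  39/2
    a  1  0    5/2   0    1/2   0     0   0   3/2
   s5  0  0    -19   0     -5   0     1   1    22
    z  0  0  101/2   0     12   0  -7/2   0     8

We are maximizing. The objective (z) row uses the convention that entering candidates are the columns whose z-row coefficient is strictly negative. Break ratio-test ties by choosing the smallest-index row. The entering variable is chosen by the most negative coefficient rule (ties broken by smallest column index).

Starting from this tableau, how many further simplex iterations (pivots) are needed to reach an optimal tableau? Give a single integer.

pivot: s4 in, s1 out → z = 229/12
No improving column remains; optimal.

1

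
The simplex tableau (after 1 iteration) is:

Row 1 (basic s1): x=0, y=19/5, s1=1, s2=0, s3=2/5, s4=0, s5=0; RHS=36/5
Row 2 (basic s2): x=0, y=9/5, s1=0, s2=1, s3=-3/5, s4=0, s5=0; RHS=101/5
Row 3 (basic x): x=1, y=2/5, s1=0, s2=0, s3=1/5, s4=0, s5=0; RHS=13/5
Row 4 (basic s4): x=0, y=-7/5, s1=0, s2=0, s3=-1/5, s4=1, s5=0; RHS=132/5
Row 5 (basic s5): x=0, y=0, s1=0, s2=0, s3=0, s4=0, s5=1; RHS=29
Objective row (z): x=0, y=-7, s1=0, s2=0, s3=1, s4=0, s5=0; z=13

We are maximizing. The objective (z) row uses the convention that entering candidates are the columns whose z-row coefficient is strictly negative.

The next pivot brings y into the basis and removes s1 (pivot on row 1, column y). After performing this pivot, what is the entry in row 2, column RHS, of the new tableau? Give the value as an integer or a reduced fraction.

Pivot element is row 1, column y: 19/5.
Normalize row 1: new (row 1, RHS) = (36/5)/(19/5) = 36/19.
row 2 ← row 2 − (9/5)·(new row 1): 101/5 − (9/5)·(36/19) = 319/19.

319/19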